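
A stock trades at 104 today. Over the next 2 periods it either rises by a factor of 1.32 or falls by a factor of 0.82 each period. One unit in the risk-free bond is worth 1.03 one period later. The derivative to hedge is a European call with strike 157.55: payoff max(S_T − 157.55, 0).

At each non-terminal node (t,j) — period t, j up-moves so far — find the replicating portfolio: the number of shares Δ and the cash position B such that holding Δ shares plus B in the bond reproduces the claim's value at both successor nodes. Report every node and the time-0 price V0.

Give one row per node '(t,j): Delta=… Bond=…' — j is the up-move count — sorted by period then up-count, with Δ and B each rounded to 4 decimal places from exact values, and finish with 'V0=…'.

(0,0): Delta=0.1855 Bond=-15.3612
(1,0): Delta=0.0000 Bond=0.0000
(1,1): Delta=0.3447 Bond=-37.6716
V0=3.9340

The replicating-portfolio and risk-neutral prices coincide; use p* = (1.03−0.82)/(1.32−0.82) = 0.4200 for the latter.
Payoff layer (t=2): V(2,0)=0.0000, V(2,1)=0.0000, V(2,2)=23.6596
Node (1,0) S=85.2800: V=(p*·0.0000+(1−p*)·0.0000)/1.03=0.0000; Δ=(0.0000−0.0000)/(112.5696−69.9296)=0.0000; B=V−Δ·S=0.0000
Node (1,1) S=137.2800: V=(p*·23.6596+(1−p*)·0.0000)/1.03=9.6476; Δ=(23.6596−0.0000)/(181.2096−112.5696)=0.3447; B=V−Δ·S=-37.6716
Node (0,0) S=104.0000: V=(p*·9.6476+(1−p*)·0.0000)/1.03=3.9340; Δ=(9.6476−0.0000)/(137.2800−85.2800)=0.1855; B=V−Δ·S=-15.3612
Check: Δ(0,0)·S0 + B(0,0) = 3.9340 = V0.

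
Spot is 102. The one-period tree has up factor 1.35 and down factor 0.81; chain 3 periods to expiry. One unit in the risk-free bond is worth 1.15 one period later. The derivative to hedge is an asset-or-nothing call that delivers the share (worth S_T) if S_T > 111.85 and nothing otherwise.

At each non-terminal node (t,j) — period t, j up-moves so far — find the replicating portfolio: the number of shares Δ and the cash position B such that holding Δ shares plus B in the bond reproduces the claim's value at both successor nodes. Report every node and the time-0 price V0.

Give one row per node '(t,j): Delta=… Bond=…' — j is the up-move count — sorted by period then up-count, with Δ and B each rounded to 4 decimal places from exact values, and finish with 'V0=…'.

Risk-neutral probability p* = (R−d)/(u−d) = (1.15−0.81)/(1.35−0.81) = 0.6296.
Payoff layer (t=3): V(3,0)=0.0000, V(3,1)=0.0000, V(3,2)=150.5750, V(3,3)=250.9583
Node (2,0) S=66.9222: V=(p*·0.0000+(1−p*)·0.0000)/1.15=0.0000; Δ=(0.0000−0.0000)/(90.3450−54.2070)=0.0000; B=V−Δ·S=0.0000
Node (2,1) S=111.5370: V=(p*·150.5750+(1−p*)·0.0000)/1.15=82.4404; Δ=(150.5750−0.0000)/(150.5750−90.3450)=2.5000; B=V−Δ·S=-196.4021
Node (2,2) S=185.8950: V=(p*·250.9583+(1−p*)·150.5750)/1.15=185.8950; Δ=(250.9583−150.5750)/(250.9583−150.5750)=1.0000; B=V−Δ·S=0.0000
Node (1,0) S=82.6200: V=(p*·82.4404+(1−p*)·0.0000)/1.15=45.1364; Δ=(82.4404−0.0000)/(111.5370−66.9222)=1.8478; B=V−Δ·S=-107.5309
Node (1,1) S=137.7000: V=(p*·185.8950+(1−p*)·82.4404)/1.15=128.3291; Δ=(185.8950−82.4404)/(185.8950−111.5370)=1.3913; B=V−Δ·S=-63.2535
Node (0,0) S=102.0000: V=(p*·128.3291+(1−p*)·45.1364)/1.15=84.7974; Δ=(128.3291−45.1364)/(137.7000−82.6200)=1.5104; B=V−Δ·S=-69.2631
Each (Δ,B) replicates both successor values, so the strategy is self-financing and V0 is arbitrage-free.

(0,0): Delta=1.5104 Bond=-69.2631
(1,0): Delta=1.8478 Bond=-107.5309
(1,1): Delta=1.3913 Bond=-63.2535
(2,0): Delta=0.0000 Bond=0.0000
(2,1): Delta=2.5000 Bond=-196.4021
(2,2): Delta=1.0000 Bond=0.0000
V0=84.7974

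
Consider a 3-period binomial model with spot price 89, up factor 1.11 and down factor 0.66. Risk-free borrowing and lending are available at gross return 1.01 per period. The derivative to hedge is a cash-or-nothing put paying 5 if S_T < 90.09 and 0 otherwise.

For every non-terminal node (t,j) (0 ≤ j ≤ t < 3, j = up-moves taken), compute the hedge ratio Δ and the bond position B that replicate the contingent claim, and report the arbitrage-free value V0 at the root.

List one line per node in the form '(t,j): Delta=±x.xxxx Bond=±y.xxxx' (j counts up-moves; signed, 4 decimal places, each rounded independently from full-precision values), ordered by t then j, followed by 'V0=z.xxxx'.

Under the risk-neutral measure, an up-move has probability p* = (R−d)/(u−d) = 0.7778 and values discount at R = 1.01.
Terminal values V(3,·): V(3,0)=5.0000, V(3,1)=5.0000, V(3,2)=5.0000, V(3,3)=0.0000
Node (2,0) S=38.7684: V=(p*·5.0000+(1−p*)·5.0000)/1.01=4.9505; Δ=(5.0000−5.0000)/(43.0329−25.5871)=0.0000; B=V−Δ·S=4.9505
Node (2,1) S=65.2014: V=(p*·5.0000+(1−p*)·5.0000)/1.01=4.9505; Δ=(5.0000−5.0000)/(72.3736−43.0329)=0.0000; B=V−Δ·S=4.9505
Node (2,2) S=109.6569: V=(p*·0.0000+(1−p*)·5.0000)/1.01=1.1001; Δ=(0.0000−5.0000)/(121.7192−72.3736)=-0.1013; B=V−Δ·S=12.2112
Node (1,0) S=58.7400: V=(p*·4.9505+(1−p*)·4.9505)/1.01=4.9015; Δ=(4.9505−4.9505)/(65.2014−38.7684)=0.0000; B=V−Δ·S=4.9015
Node (1,1) S=98.7900: V=(p*·1.1001+(1−p*)·4.9505)/1.01=1.9364; Δ=(1.1001−4.9505)/(109.6569−65.2014)=-0.0866; B=V−Δ·S=10.4928
Node (0,0) S=89.0000: V=(p*·1.9364+(1−p*)·4.9015)/1.01=2.5696; Δ=(1.9364−4.9015)/(98.7900−58.7400)=-0.0740; B=V−Δ·S=9.1587
Check: Δ(0,0)·S0 + B(0,0) = 2.5696 = V0.

(0,0): Delta=-0.0740 Bond=9.1587
(1,0): Delta=0.0000 Bond=4.9015
(1,1): Delta=-0.0866 Bond=10.4928
(2,0): Delta=0.0000 Bond=4.9505
(2,1): Delta=0.0000 Bond=4.9505
(2,2): Delta=-0.1013 Bond=12.2112
V0=2.5696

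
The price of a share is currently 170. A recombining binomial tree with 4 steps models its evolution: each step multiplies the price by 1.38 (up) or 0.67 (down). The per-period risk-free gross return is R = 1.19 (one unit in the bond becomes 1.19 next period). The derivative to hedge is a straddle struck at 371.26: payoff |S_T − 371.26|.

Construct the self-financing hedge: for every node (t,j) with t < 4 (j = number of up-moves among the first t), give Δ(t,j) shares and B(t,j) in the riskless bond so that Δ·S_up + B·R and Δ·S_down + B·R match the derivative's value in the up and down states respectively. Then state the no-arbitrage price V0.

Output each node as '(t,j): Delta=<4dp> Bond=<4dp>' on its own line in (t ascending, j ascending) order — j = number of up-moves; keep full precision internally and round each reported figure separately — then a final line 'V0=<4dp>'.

(0,0): Delta=-0.0525 Bond=94.4444
(1,0): Delta=-1.0000 Bond=220.3116
(1,1): Delta=0.1156 Bond=72.9556
(2,0): Delta=-1.0000 Bond=262.1708
(2,1): Delta=-1.0000 Bond=262.1708
(2,2): Delta=0.3135 Bond=22.7456
(3,0): Delta=-1.0000 Bond=311.9832
(3,1): Delta=-1.0000 Bond=311.9832
(3,2): Delta=-1.0000 Bond=311.9832
(3,3): Delta=0.5465 Bond=-77.0366
V0=85.5231

Under the risk-neutral measure, an up-move has probability p* = (R−d)/(u−d) = 0.7324 and values discount at R = 1.19.
Payoff layer (t=4): V(4,0)=337.0031, V(4,1)=300.7010, V(4,2)=225.9295, V(4,3)=71.9226, V(4,4)=245.2857
(3,0): S=51.1297. Δ = (V_up−V_dn)/(S_up−S_dn) = (300.7010−337.0031)/(70.5590−34.2569) = -1.0000. V = [p*·300.7010 + (1−p*)·337.0031]/1.19 = 260.8535. B = V − Δ·S = 311.9832.
(3,1): S=105.3119. Δ = (V_up−V_dn)/(S_up−S_dn) = (225.9295−300.7010)/(145.3305−70.5590) = -1.0000. V = [p*·225.9295 + (1−p*)·300.7010]/1.19 = 206.6713. B = V − Δ·S = 311.9832.
(3,2): S=216.9112. Δ = (V_up−V_dn)/(S_up−S_dn) = (71.9226−225.9295)/(299.3374−145.3305) = -1.0000. V = [p*·71.9226 + (1−p*)·225.9295]/1.19 = 95.0720. B = V − Δ·S = 311.9832.
(3,3): S=446.7722. Δ = (V_up−V_dn)/(S_up−S_dn) = (245.2857−71.9226)/(616.5457−299.3374) = 0.5465. V = [p*·245.2857 + (1−p*)·71.9226]/1.19 = 167.1368. B = V − Δ·S = -77.0366.
(2,0): S=76.3130. Δ = (V_up−V_dn)/(S_up−S_dn) = (206.6713−260.8535)/(105.3119−51.1297) = -1.0000. V = [p*·206.6713 + (1−p*)·260.8535]/1.19 = 185.8578. B = V − Δ·S = 262.1708.
(2,1): S=157.1820. Δ = (V_up−V_dn)/(S_up−S_dn) = (95.0720−206.6713)/(216.9112−105.3119) = -1.0000. V = [p*·95.0720 + (1−p*)·206.6713]/1.19 = 104.9888. B = V − Δ·S = 262.1708.
(2,2): S=323.7480. Δ = (V_up−V_dn)/(S_up−S_dn) = (167.1368−95.0720)/(446.7722−216.9112) = 0.3135. V = [p*·167.1368 + (1−p*)·95.0720]/1.19 = 124.2452. B = V − Δ·S = 22.7456.
(1,0): S=113.9000. Δ = (V_up−V_dn)/(S_up−S_dn) = (104.9888−185.8578)/(157.1820−76.3130) = -1.0000. V = [p*·104.9888 + (1−p*)·185.8578]/1.19 = 106.4116. B = V − Δ·S = 220.3116.
(1,1): S=234.6000. Δ = (V_up−V_dn)/(S_up−S_dn) = (124.2452−104.9888)/(323.7480−157.1820) = 0.1156. V = [p*·124.2452 + (1−p*)·104.9888]/1.19 = 100.0774. B = V − Δ·S = 72.9556.
(0,0): S=170.0000. Δ = (V_up−V_dn)/(S_up−S_dn) = (100.0774−106.4116)/(234.6000−113.9000) = -0.0525. V = [p*·100.0774 + (1−p*)·106.4116]/1.19 = 85.5231. B = V − Δ·S = 94.4444.
Check: Δ(0,0)·S0 + B(0,0) = 85.5231 = V0.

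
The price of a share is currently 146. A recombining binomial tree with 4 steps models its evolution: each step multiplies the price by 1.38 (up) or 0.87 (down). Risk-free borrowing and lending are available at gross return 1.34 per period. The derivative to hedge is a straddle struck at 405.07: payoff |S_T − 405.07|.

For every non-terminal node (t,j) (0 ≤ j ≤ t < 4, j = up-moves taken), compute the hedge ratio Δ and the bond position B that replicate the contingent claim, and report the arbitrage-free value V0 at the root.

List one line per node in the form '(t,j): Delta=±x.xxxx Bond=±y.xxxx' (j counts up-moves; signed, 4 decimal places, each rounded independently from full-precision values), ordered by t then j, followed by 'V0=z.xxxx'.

(0,0): Delta=0.0872 Bond=22.5770
(1,0): Delta=-1.0000 Bond=168.3510
(1,1): Delta=0.1455 Bond=18.5002
(2,0): Delta=-1.0000 Bond=225.5903
(2,1): Delta=-1.0000 Bond=225.5903
(2,2): Delta=0.2070 Bond=7.7010
(3,0): Delta=-1.0000 Bond=302.2910
(3,1): Delta=-1.0000 Bond=302.2910
(3,2): Delta=-1.0000 Bond=302.2910
(3,3): Delta=0.2718 Bond=-14.5294
V0=35.3101

The replicating-portfolio and risk-neutral prices coincide; use p* = (1.34−0.87)/(1.38−0.87) = 0.9216 for the latter.
Terminal values V(4,·): V(4,0)=321.4269, V(4,1)=272.3948, V(4,2)=194.6197, V(4,3)=71.2523, V(4,4)=124.4339
  t=3,j=0: stock 96.1414 → up 132.6752 (V=272.3948), down 83.6431 (V=321.4269). Price 206.1496; hedge Δ=-1.0000, bond B=302.2910.
  t=3,j=1: stock 152.5002 → up 210.4503 (V=194.6197), down 132.6752 (V=272.3948). Price 149.7908; hedge Δ=-1.0000, bond B=302.2910.
  t=3,j=2: stock 241.8969 → up 333.8177 (V=71.2523), down 210.4503 (V=194.6197). Price 60.3942; hedge Δ=-1.0000, bond B=302.2910.
  t=3,j=3: stock 383.6985 → up 529.5039 (V=124.4339), down 333.8177 (V=71.2523). Price 89.7484; hedge Δ=0.2718, bond B=-14.5294.
  t=2,j=0: stock 110.5074 → up 152.5002 (V=149.7908), down 96.1414 (V=206.1496). Price 115.0829; hedge Δ=-1.0000, bond B=225.5903.
  t=2,j=1: stock 175.2876 → up 241.8969 (V=60.3942), down 152.5002 (V=149.7908). Price 50.3027; hedge Δ=-1.0000, bond B=225.5903.
  t=2,j=2: stock 278.0424 → up 383.6985 (V=89.7484), down 241.8969 (V=60.3942). Price 65.2583; hedge Δ=0.2070, bond B=7.7010.
  t=1,j=0: stock 127.0200 → up 175.2876 (V=50.3027), down 110.5074 (V=115.0829). Price 41.3310; hedge Δ=-1.0000, bond B=168.3510.
  t=1,j=1: stock 201.4800 → up 278.0424 (V=65.2583), down 175.2876 (V=50.3027). Price 47.8248; hedge Δ=0.1455, bond B=18.5002.
  t=0,j=0: stock 146.0000 → up 201.4800 (V=47.8248), down 127.0200 (V=41.3310). Price 35.3101; hedge Δ=0.0872, bond B=22.5770.
Each (Δ,B) replicates both successor values, so the strategy is self-financing and V0 is arbitrage-free.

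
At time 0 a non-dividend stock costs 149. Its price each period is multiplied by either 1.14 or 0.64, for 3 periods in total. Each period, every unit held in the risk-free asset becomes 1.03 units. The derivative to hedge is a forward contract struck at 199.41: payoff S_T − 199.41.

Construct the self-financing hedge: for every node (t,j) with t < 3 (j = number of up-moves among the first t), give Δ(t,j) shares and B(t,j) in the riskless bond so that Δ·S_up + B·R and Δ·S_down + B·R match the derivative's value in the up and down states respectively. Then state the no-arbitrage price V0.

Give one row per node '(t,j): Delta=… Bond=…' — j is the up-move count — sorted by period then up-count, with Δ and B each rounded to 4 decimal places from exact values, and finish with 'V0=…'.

No-arbitrage ⇒ martingale measure with p* = (R−d)/(u−d) = 0.7800.
At expiry t=3: V(3,0)=-160.3505, V(3,1)=-129.8353, V(3,2)=-75.4801, V(3,3)=21.3401
  t=2,j=0: stock 61.0304 → up 69.5747 (V=-129.8353), down 39.0595 (V=-160.3505). Price -132.5715; hedge Δ=1.0000, bond B=-193.6019.
  t=2,j=1: stock 108.7104 → up 123.9299 (V=-75.4801), down 69.5747 (V=-129.8353). Price -84.8915; hedge Δ=1.0000, bond B=-193.6019.
  t=2,j=2: stock 193.6404 → up 220.7501 (V=21.3401), down 123.9299 (V=-75.4801). Price 0.0385; hedge Δ=1.0000, bond B=-193.6019.
  t=1,j=0: stock 95.3600 → up 108.7104 (V=-84.8915), down 61.0304 (V=-132.5715). Price -92.6031; hedge Δ=1.0000, bond B=-187.9631.
  t=1,j=1: stock 169.8600 → up 193.6404 (V=0.0385), down 108.7104 (V=-84.8915). Price -18.1031; hedge Δ=1.0000, bond B=-187.9631.
  t=0,j=0: stock 149.0000 → up 169.8600 (V=-18.1031), down 95.3600 (V=-92.6031). Price -33.4884; hedge Δ=1.0000, bond B=-182.4884.
Each (Δ,B) replicates both successor values, so the strategy is self-financing and V0 is arbitrage-free.

(0,0): Delta=1.0000 Bond=-182.4884
(1,0): Delta=1.0000 Bond=-187.9631
(1,1): Delta=1.0000 Bond=-187.9631
(2,0): Delta=1.0000 Bond=-193.6019
(2,1): Delta=1.0000 Bond=-193.6019
(2,2): Delta=1.0000 Bond=-193.6019
V0=-33.4884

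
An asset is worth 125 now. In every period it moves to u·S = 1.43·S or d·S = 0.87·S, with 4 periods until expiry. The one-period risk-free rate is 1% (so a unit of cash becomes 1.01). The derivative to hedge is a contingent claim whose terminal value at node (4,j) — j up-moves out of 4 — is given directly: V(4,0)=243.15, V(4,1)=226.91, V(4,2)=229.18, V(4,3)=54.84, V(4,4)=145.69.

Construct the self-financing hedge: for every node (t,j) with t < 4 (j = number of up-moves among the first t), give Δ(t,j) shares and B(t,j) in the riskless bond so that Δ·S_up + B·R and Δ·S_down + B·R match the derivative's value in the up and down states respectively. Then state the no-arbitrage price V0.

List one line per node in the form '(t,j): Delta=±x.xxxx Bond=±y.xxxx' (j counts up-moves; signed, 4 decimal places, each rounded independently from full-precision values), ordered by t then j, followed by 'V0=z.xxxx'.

Risk-neutral probability p* = (R−d)/(u−d) = (1.01−0.87)/(1.43−0.87) = 0.2500.
At expiry t=4: V(4,0)=243.1500, V(4,1)=226.9100, V(4,2)=229.1800, V(4,3)=54.8400, V(4,4)=145.6900
  t=3,j=0: stock 82.3129 → up 117.7074 (V=226.9100), down 71.6122 (V=243.1500). Price 236.7228; hedge Δ=-0.3523, bond B=265.7228.
  t=3,j=1: stock 135.2959 → up 193.4731 (V=229.1800), down 117.7074 (V=226.9100). Price 225.2252; hedge Δ=0.0300, bond B=221.1717.
  t=3,j=2: stock 222.3829 → up 318.0075 (V=54.8400), down 193.4731 (V=229.1800). Price 183.7574; hedge Δ=-1.3999, bond B=495.0789.
  t=3,j=3: stock 365.5259 → up 522.7020 (V=145.6900), down 318.0075 (V=54.8400). Price 76.7847; hedge Δ=0.4438, bond B=-85.4475.
  t=2,j=0: stock 94.6125 → up 135.2959 (V=225.2252), down 82.3129 (V=236.7228). Price 231.5331; hedge Δ=-0.2170, bond B=252.0644.
  t=2,j=1: stock 155.5125 → up 222.3829 (V=183.7574), down 135.2959 (V=225.2252). Price 212.7310; hedge Δ=-0.4762, bond B=286.7807.
  t=2,j=2: stock 255.6125 → up 365.5259 (V=76.7847), down 222.3829 (V=183.7574). Price 155.4596; hedge Δ=-0.7473, bond B=346.4824.
  t=1,j=0: stock 108.7500 → up 155.5125 (V=212.7310), down 94.6125 (V=231.5331). Price 224.5867; hedge Δ=-0.3087, bond B=258.1618.
  t=1,j=1: stock 178.7500 → up 255.6125 (V=155.4596), down 155.5125 (V=212.7310). Price 196.4487; hedge Δ=-0.5721, bond B=298.7189.
  t=0,j=0: stock 125.0000 → up 178.7500 (V=196.4487), down 108.7500 (V=224.5867). Price 215.3982; hedge Δ=-0.4020, bond B=265.6446.
Root portfolio cost Δ·125+B reproduces V0=215.3982.

(0,0): Delta=-0.4020 Bond=265.6446
(1,0): Delta=-0.3087 Bond=258.1618
(1,1): Delta=-0.5721 Bond=298.7189
(2,0): Delta=-0.2170 Bond=252.0644
(2,1): Delta=-0.4762 Bond=286.7807
(2,2): Delta=-0.7473 Bond=346.4824
(3,0): Delta=-0.3523 Bond=265.7228
(3,1): Delta=0.0300 Bond=221.1717
(3,2): Delta=-1.3999 Bond=495.0789
(3,3): Delta=0.4438 Bond=-85.4475
V0=215.3982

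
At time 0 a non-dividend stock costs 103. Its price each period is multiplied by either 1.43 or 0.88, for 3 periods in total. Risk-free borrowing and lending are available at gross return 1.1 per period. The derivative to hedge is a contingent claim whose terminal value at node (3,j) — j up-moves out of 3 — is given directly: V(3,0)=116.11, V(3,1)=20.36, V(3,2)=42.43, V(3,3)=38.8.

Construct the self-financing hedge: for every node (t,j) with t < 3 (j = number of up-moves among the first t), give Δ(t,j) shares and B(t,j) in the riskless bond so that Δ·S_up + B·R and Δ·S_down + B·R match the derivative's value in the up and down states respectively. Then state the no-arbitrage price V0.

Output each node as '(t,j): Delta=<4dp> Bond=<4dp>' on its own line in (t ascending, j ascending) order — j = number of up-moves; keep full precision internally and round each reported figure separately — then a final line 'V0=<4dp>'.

Risk-neutral probability p* = (R−d)/(u−d) = (1.1−0.88)/(1.43−0.88) = 0.4000.
Payoff layer (t=3): V(3,0)=116.1100, V(3,1)=20.3600, V(3,2)=42.4300, V(3,3)=38.8000
Node (2,0) S=79.7632: V=(p*·20.3600+(1−p*)·116.1100)/1.1=70.7364; Δ=(20.3600−116.1100)/(114.0614−70.1916)=-2.1826; B=V−Δ·S=244.8273
Node (2,1) S=129.6152: V=(p*·42.4300+(1−p*)·20.3600)/1.1=26.5345; Δ=(42.4300−20.3600)/(185.3497−114.0614)=0.3096; B=V−Δ·S=-13.5927
Node (2,2) S=210.6247: V=(p*·38.8000+(1−p*)·42.4300)/1.1=37.2527; Δ=(38.8000−42.4300)/(301.1933−185.3497)=-0.0313; B=V−Δ·S=43.8527
Node (1,0) S=90.6400: V=(p*·26.5345+(1−p*)·70.7364)/1.1=48.2324; Δ=(26.5345−70.7364)/(129.6152−79.7632)=-0.8867; B=V−Δ·S=128.5993
Node (1,1) S=147.2900: V=(p*·37.2527+(1−p*)·26.5345)/1.1=28.0198; Δ=(37.2527−26.5345)/(210.6247−129.6152)=0.1323; B=V−Δ·S=8.5322
Node (0,0) S=103.0000: V=(p*·28.0198+(1−p*)·48.2324)/1.1=36.4976; Δ=(28.0198−48.2324)/(147.2900−90.6400)=-0.3568; B=V−Δ·S=73.2477
Root portfolio cost Δ·103+B reproduces V0=36.4976.

(0,0): Delta=-0.3568 Bond=73.2477
(1,0): Delta=-0.8867 Bond=128.5993
(1,1): Delta=0.1323 Bond=8.5322
(2,0): Delta=-2.1826 Bond=244.8273
(2,1): Delta=0.3096 Bond=-13.5927
(2,2): Delta=-0.0313 Bond=43.8527
V0=36.4976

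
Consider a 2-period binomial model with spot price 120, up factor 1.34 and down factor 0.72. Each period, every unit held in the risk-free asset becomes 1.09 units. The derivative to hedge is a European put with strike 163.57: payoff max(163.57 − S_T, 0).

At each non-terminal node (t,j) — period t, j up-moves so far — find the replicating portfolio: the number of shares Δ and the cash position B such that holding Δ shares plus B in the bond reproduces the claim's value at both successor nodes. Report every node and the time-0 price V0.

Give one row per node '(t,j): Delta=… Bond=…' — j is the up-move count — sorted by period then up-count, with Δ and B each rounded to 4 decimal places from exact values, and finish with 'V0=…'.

(0,0): Delta=-0.6181 Bond=107.3988
(1,0): Delta=-1.0000 Bond=150.0642
(1,1): Delta=-0.4794 Bond=94.7676
V0=33.2315

No-arbitrage ⇒ martingale measure with p* = (R−d)/(u−d) = 0.5968.
At expiry t=2: V(2,0)=101.3620, V(2,1)=47.7940, V(2,2)=0.0000
  t=1,j=0: stock 86.4000 → up 115.7760 (V=47.7940), down 62.2080 (V=101.3620). Price 63.6642; hedge Δ=-1.0000, bond B=150.0642.
  t=1,j=1: stock 160.8000 → up 215.4720 (V=0.0000), down 115.7760 (V=47.7940). Price 17.6805; hedge Δ=-0.4794, bond B=94.7676.
  t=0,j=0: stock 120.0000 → up 160.8000 (V=17.6805), down 86.4000 (V=63.6642). Price 33.2315; hedge Δ=-0.6181, bond B=107.3988.
Check: Δ(0,0)·S0 + B(0,0) = 33.2315 = V0.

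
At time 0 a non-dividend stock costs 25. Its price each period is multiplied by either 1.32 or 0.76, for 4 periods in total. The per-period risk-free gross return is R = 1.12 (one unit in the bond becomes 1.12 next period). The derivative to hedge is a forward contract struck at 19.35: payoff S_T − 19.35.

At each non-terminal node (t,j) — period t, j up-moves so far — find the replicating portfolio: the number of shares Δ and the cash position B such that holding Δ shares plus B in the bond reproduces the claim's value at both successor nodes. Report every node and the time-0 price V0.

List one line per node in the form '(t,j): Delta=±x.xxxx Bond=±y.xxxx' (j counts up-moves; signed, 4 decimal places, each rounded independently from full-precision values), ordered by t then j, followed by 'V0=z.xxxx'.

(0,0): Delta=1.0000 Bond=-12.2973
(1,0): Delta=1.0000 Bond=-13.7729
(1,1): Delta=1.0000 Bond=-13.7729
(2,0): Delta=1.0000 Bond=-15.4257
(2,1): Delta=1.0000 Bond=-15.4257
(2,2): Delta=1.0000 Bond=-15.4257
(3,0): Delta=1.0000 Bond=-17.2768
(3,1): Delta=1.0000 Bond=-17.2768
(3,2): Delta=1.0000 Bond=-17.2768
(3,3): Delta=1.0000 Bond=-17.2768
V0=12.7027

No-arbitrage ⇒ martingale measure with p* = (R−d)/(u−d) = 0.6429.
Terminal payoffs: V(4,0)=-11.0095, V(4,1)=-4.8638, V(4,2)=5.8103, V(4,3)=24.3494, V(4,4)=56.5489
(3,0): S=10.9744. Δ = (V_up−V_dn)/(S_up−S_dn) = (-4.8638−-11.0095)/(14.4862−8.3405) = 1.0000. V = [p*·-4.8638 + (1−p*)·-11.0095]/1.12 = -6.3024. B = V − Δ·S = -17.2768.
(3,1): S=19.0608. Δ = (V_up−V_dn)/(S_up−S_dn) = (5.8103−-4.8638)/(25.1603−14.4862) = 1.0000. V = [p*·5.8103 + (1−p*)·-4.8638]/1.12 = 1.7840. B = V − Δ·S = -17.2768.
(3,2): S=33.1056. Δ = (V_up−V_dn)/(S_up−S_dn) = (24.3494−5.8103)/(43.6994−25.1603) = 1.0000. V = [p*·24.3494 + (1−p*)·5.8103]/1.12 = 15.8288. B = V − Δ·S = -17.2768.
(3,3): S=57.4992. Δ = (V_up−V_dn)/(S_up−S_dn) = (56.5489−24.3494)/(75.8989−43.6994) = 1.0000. V = [p*·56.5489 + (1−p*)·24.3494]/1.12 = 40.2224. B = V − Δ·S = -17.2768.
(2,0): S=14.4400. Δ = (V_up−V_dn)/(S_up−S_dn) = (1.7840−-6.3024)/(19.0608−10.9744) = 1.0000. V = [p*·1.7840 + (1−p*)·-6.3024]/1.12 = -0.9857. B = V − Δ·S = -15.4257.
(2,1): S=25.0800. Δ = (V_up−V_dn)/(S_up−S_dn) = (15.8288−1.7840)/(33.1056−19.0608) = 1.0000. V = [p*·15.8288 + (1−p*)·1.7840]/1.12 = 9.6543. B = V − Δ·S = -15.4257.
(2,2): S=43.5600. Δ = (V_up−V_dn)/(S_up−S_dn) = (40.2224−15.8288)/(57.4992−33.1056) = 1.0000. V = [p*·40.2224 + (1−p*)·15.8288]/1.12 = 28.1343. B = V − Δ·S = -15.4257.
(1,0): S=19.0000. Δ = (V_up−V_dn)/(S_up−S_dn) = (9.6543−-0.9857)/(25.0800−14.4400) = 1.0000. V = [p*·9.6543 + (1−p*)·-0.9857]/1.12 = 5.2271. B = V − Δ·S = -13.7729.
(1,1): S=33.0000. Δ = (V_up−V_dn)/(S_up−S_dn) = (28.1343−9.6543)/(43.5600−25.0800) = 1.0000. V = [p*·28.1343 + (1−p*)·9.6543]/1.12 = 19.2271. B = V − Δ·S = -13.7729.
(0,0): S=25.0000. Δ = (V_up−V_dn)/(S_up−S_dn) = (19.2271−5.2271)/(33.0000−19.0000) = 1.0000. V = [p*·19.2271 + (1−p*)·5.2271]/1.12 = 12.7027. B = V − Δ·S = -12.2973.
Check: Δ(0,0)·S0 + B(0,0) = 12.7027 = V0.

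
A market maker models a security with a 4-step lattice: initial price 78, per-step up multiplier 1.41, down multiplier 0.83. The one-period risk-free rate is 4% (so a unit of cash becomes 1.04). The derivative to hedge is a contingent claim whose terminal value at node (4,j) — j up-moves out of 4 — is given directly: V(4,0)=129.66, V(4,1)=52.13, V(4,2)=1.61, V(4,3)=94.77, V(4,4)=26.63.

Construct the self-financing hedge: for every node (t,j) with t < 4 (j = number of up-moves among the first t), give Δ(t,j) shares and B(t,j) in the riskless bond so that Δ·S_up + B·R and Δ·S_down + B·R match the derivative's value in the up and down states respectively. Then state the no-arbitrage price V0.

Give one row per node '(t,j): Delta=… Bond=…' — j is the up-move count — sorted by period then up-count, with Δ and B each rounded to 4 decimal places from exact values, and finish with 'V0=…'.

(0,0): Delta=-0.4386 Bond=79.9659
(1,0): Delta=-1.0508 Bond=122.7968
(1,1): Delta=0.1963 Bond=13.3363
(2,0): Delta=-2.0903 Bond=183.5634
(2,1): Delta=0.0273 Bond=29.2980
(2,2): Delta=0.3716 Bond=-13.3136
(3,0): Delta=-2.9972 Bond=231.3539
(3,1): Delta=-1.1496 Bond=119.6403
(3,2): Delta=1.2479 Bond=-126.6396
(3,3): Delta=-0.5373 Bond=184.8853
V0=45.7533

No-arbitrage ⇒ martingale measure with p* = (R−d)/(u−d) = 0.3621.
Terminal values V(4,·): V(4,0)=129.6600, V(4,1)=52.1300, V(4,2)=1.6100, V(4,3)=94.7700, V(4,4)=26.6300
(3,0): S=44.5994. Δ = (V_up−V_dn)/(S_up−S_dn) = (52.1300−129.6600)/(62.8851−37.0175) = -2.9972. V = [p*·52.1300 + (1−p*)·129.6600]/1.04 = 97.6815. B = V − Δ·S = 231.3539.
(3,1): S=75.7652. Δ = (V_up−V_dn)/(S_up−S_dn) = (1.6100−52.1300)/(106.8290−62.8851) = -1.1496. V = [p*·1.6100 + (1−p*)·52.1300]/1.04 = 32.5368. B = V − Δ·S = 119.6403.
(3,2): S=128.7096. Δ = (V_up−V_dn)/(S_up−S_dn) = (94.7700−1.6100)/(181.4805−106.8290) = 1.2479. V = [p*·94.7700 + (1−p*)·1.6100]/1.04 = 33.9811. B = V − Δ·S = -126.6396.
(3,3): S=218.6512. Δ = (V_up−V_dn)/(S_up−S_dn) = (26.6300−94.7700)/(308.2982−181.4805) = -0.5373. V = [p*·26.6300 + (1−p*)·94.7700]/1.04 = 67.4025. B = V − Δ·S = 184.8853.
(2,0): S=53.7342. Δ = (V_up−V_dn)/(S_up−S_dn) = (32.5368−97.6815)/(75.7652−44.5994) = -2.0903. V = [p*·32.5368 + (1−p*)·97.6815]/1.04 = 71.2449. B = V − Δ·S = 183.5634.
(2,1): S=91.2834. Δ = (V_up−V_dn)/(S_up−S_dn) = (33.9811−32.5368)/(128.7096−75.7652) = 0.0273. V = [p*·33.9811 + (1−p*)·32.5368]/1.04 = 31.7882. B = V − Δ·S = 29.2980.
(2,2): S=155.0718. Δ = (V_up−V_dn)/(S_up−S_dn) = (67.4025−33.9811)/(218.6512−128.7096) = 0.3716. V = [p*·67.4025 + (1−p*)·33.9811]/1.04 = 44.3096. B = V − Δ·S = -13.3136.
(1,0): S=64.7400. Δ = (V_up−V_dn)/(S_up−S_dn) = (31.7882−71.2449)/(91.2834−53.7342) = -1.0508. V = [p*·31.7882 + (1−p*)·71.2449]/1.04 = 54.7681. B = V − Δ·S = 122.7968.
(1,1): S=109.9800. Δ = (V_up−V_dn)/(S_up−S_dn) = (44.3096−31.7882)/(155.0718−91.2834) = 0.1963. V = [p*·44.3096 + (1−p*)·31.7882]/1.04 = 34.9248. B = V − Δ·S = 13.3363.
(0,0): S=78.0000. Δ = (V_up−V_dn)/(S_up−S_dn) = (34.9248−54.7681)/(109.9800−64.7400) = -0.4386. V = [p*·34.9248 + (1−p*)·54.7681]/1.04 = 45.7533. B = V − Δ·S = 79.9659.
Each (Δ,B) replicates both successor values, so the strategy is self-financing and V0 is arbitrage-free.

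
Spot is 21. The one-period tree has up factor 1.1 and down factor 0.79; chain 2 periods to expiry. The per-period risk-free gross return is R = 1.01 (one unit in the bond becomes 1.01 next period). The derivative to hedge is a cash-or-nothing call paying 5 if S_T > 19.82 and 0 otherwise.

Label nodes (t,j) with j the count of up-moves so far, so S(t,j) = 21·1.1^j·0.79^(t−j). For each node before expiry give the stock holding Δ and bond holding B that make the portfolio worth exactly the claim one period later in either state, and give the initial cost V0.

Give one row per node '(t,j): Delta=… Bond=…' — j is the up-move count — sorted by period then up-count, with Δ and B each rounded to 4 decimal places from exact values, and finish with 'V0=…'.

(0,0): Delta=0.5397 Bond=-8.8645
(1,0): Delta=0.0000 Bond=0.0000
(1,1): Delta=0.6982 Bond=-12.6158
V0=2.4686

Risk-neutral probability p* = (R−d)/(u−d) = (1.01−0.79)/(1.1−0.79) = 0.7097.
Payoff layer (t=2): V(2,0)=0.0000, V(2,1)=0.0000, V(2,2)=5.0000
(1,0): S=16.5900. Δ = (V_up−V_dn)/(S_up−S_dn) = (0.0000−0.0000)/(18.2490−13.1061) = 0.0000. V = [p*·0.0000 + (1−p*)·0.0000]/1.01 = 0.0000. B = V − Δ·S = 0.0000.
(1,1): S=23.1000. Δ = (V_up−V_dn)/(S_up−S_dn) = (5.0000−0.0000)/(25.4100−18.2490) = 0.6982. V = [p*·5.0000 + (1−p*)·0.0000]/1.01 = 3.5133. B = V − Δ·S = -12.6158.
(0,0): S=21.0000. Δ = (V_up−V_dn)/(S_up−S_dn) = (3.5133−0.0000)/(23.1000−16.5900) = 0.5397. V = [p*·3.5133 + (1−p*)·0.0000]/1.01 = 2.4686. B = V − Δ·S = -8.8645.
Root portfolio cost Δ·21+B reproduces V0=2.4686.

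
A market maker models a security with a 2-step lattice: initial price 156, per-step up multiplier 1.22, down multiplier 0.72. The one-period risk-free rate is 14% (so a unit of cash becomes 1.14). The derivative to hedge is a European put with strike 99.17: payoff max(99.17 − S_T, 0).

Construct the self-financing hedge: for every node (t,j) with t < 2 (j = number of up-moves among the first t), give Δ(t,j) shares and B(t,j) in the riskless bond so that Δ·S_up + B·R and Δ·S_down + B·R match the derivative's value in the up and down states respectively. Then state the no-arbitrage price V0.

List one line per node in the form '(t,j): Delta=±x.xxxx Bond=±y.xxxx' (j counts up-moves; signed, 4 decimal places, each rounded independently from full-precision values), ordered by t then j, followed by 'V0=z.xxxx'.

(0,0): Delta=-0.0329 Bond=5.4972
(1,0): Delta=-0.3258 Bond=39.1676
(1,1): Delta=0.0000 Bond=0.0000
V0=0.3605

The replicating-portfolio and risk-neutral prices coincide; use p* = (1.14−0.72)/(1.22−0.72) = 0.8400 for the latter.
Terminal values V(2,·): V(2,0)=18.2996, V(2,1)=0.0000, V(2,2)=0.0000
(1,0): S=112.3200. Δ = (V_up−V_dn)/(S_up−S_dn) = (0.0000−18.2996)/(137.0304−80.8704) = -0.3258. V = [p*·0.0000 + (1−p*)·18.2996]/1.14 = 2.5684. B = V − Δ·S = 39.1676.
(1,1): S=190.3200. Δ = (V_up−V_dn)/(S_up−S_dn) = (0.0000−0.0000)/(232.1904−137.0304) = 0.0000. V = [p*·0.0000 + (1−p*)·0.0000]/1.14 = 0.0000. B = V − Δ·S = 0.0000.
(0,0): S=156.0000. Δ = (V_up−V_dn)/(S_up−S_dn) = (0.0000−2.5684)/(190.3200−112.3200) = -0.0329. V = [p*·0.0000 + (1−p*)·2.5684]/1.14 = 0.3605. B = V − Δ·S = 5.4972.
Self-financing check: at every node Δ·S+B equals the discounted successor values.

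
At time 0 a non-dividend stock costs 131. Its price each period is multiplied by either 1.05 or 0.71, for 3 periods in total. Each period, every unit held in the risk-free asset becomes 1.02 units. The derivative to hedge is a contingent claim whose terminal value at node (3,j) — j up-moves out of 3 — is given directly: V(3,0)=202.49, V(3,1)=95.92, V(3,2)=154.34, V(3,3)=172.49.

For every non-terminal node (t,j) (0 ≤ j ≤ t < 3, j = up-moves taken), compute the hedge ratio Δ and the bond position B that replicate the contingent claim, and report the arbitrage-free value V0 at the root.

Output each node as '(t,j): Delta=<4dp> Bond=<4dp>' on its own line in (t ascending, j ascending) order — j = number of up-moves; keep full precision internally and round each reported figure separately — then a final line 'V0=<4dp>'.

(0,0): Delta=0.5105 Bond=90.3788
(1,0): Delta=1.3598 Bond=13.1958
(1,1): Delta=0.4550 Bond=99.8307
(2,0): Delta=-4.7464 Bond=416.6993
(2,1): Delta=1.7594 Bond=-25.5634
(2,2): Delta=0.3696 Bond=114.1554
V0=157.2604

Risk-neutral probability p* = (R−d)/(u−d) = (1.02−0.71)/(1.05−0.71) = 0.9118.
Terminal values V(3,·): V(3,0)=202.4900, V(3,1)=95.9200, V(3,2)=154.3400, V(3,3)=172.4900
(2,0): S=66.0371. Δ = (V_up−V_dn)/(S_up−S_dn) = (95.9200−202.4900)/(69.3390−46.8863) = -4.7464. V = [p*·95.9200 + (1−p*)·202.4900]/1.02 = 103.2581. B = V − Δ·S = 416.6993.
(2,1): S=97.6605. Δ = (V_up−V_dn)/(S_up−S_dn) = (154.3400−95.9200)/(102.5435−69.3390) = 1.7594. V = [p*·154.3400 + (1−p*)·95.9200]/1.02 = 146.2601. B = V − Δ·S = -25.5634.
(2,2): S=144.4275. Δ = (V_up−V_dn)/(S_up−S_dn) = (172.4900−154.3400)/(151.6489−102.5435) = 0.3696. V = [p*·172.4900 + (1−p*)·154.3400]/1.02 = 167.5378. B = V − Δ·S = 114.1554.
(1,0): S=93.0100. Δ = (V_up−V_dn)/(S_up−S_dn) = (146.2601−103.2581)/(97.6605−66.0371) = 1.3598. V = [p*·146.2601 + (1−p*)·103.2581]/1.02 = 139.6723. B = V − Δ·S = 13.1958.
(1,1): S=137.5500. Δ = (V_up−V_dn)/(S_up−S_dn) = (167.5378−146.2601)/(144.4275−97.6605) = 0.4550. V = [p*·167.5378 + (1−p*)·146.2601]/1.02 = 162.4121. B = V − Δ·S = 99.8307.
(0,0): S=131.0000. Δ = (V_up−V_dn)/(S_up−S_dn) = (162.4121−139.6723)/(137.5500−93.0100) = 0.5105. V = [p*·162.4121 + (1−p*)·139.6723]/1.02 = 157.2604. B = V − Δ·S = 90.3788.
Self-financing check: at every node Δ·S+B equals the discounted successor values.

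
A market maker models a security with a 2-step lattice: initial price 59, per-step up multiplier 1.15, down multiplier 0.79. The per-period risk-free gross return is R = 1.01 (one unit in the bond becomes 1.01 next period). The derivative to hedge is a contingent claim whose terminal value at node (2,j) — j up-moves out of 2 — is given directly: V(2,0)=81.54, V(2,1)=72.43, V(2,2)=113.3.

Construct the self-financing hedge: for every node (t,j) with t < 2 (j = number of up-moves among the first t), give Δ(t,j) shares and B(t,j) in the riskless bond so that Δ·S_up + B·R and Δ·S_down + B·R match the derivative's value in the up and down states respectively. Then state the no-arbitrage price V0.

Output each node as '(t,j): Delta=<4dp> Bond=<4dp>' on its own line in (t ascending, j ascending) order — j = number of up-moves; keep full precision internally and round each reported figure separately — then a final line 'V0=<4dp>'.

Risk-neutral probability p* = (R−d)/(u−d) = (1.01−0.79)/(1.15−0.79) = 0.6111.
Payoff layer (t=2): V(2,0)=81.5400, V(2,1)=72.4300, V(2,2)=113.3000
Node (1,0) S=46.6100: V=(p*·72.4300+(1−p*)·81.5400)/1.01=75.2206; Δ=(72.4300−81.5400)/(53.6015−36.8219)=-0.5429; B=V−Δ·S=100.5261
Node (1,1) S=67.8500: V=(p*·113.3000+(1−p*)·72.4300)/1.01=96.4417; Δ=(113.3000−72.4300)/(78.0275−53.6015)=1.6732; B=V−Δ·S=-17.0861
Node (0,0) S=59.0000: V=(p*·96.4417+(1−p*)·75.2206)/1.01=87.3159; Δ=(96.4417−75.2206)/(67.8500−46.6100)=0.9991; B=V−Δ·S=28.3683
The time-0 hedge costs 87.3159, which is the no-arbitrage price.

(0,0): Delta=0.9991 Bond=28.3683
(1,0): Delta=-0.5429 Bond=100.5261
(1,1): Delta=1.6732 Bond=-17.0861
V0=87.3159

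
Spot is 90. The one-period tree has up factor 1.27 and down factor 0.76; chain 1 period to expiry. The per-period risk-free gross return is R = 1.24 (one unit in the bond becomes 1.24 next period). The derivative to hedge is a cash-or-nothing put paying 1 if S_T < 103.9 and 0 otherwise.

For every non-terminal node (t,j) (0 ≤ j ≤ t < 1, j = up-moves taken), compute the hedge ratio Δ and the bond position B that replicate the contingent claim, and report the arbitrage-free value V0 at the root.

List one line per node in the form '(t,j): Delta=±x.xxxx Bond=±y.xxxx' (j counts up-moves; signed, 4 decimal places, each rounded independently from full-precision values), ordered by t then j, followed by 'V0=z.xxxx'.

(0,0): Delta=-0.0218 Bond=2.0082
V0=0.0474

Since d<R<u, set p* = (R−d)/(u−d) = 0.9412; price each node as the discounted p*-expectation of its children.
Terminal values V(1,·): V(1,0)=1.0000, V(1,1)=0.0000
(0,0): S=90.0000. Δ = (V_up−V_dn)/(S_up−S_dn) = (0.0000−1.0000)/(114.3000−68.4000) = -0.0218. V = [p*·0.0000 + (1−p*)·1.0000]/1.24 = 0.0474. B = V − Δ·S = 2.0082.
The time-0 hedge costs 0.0474, which is the no-arbitrage price.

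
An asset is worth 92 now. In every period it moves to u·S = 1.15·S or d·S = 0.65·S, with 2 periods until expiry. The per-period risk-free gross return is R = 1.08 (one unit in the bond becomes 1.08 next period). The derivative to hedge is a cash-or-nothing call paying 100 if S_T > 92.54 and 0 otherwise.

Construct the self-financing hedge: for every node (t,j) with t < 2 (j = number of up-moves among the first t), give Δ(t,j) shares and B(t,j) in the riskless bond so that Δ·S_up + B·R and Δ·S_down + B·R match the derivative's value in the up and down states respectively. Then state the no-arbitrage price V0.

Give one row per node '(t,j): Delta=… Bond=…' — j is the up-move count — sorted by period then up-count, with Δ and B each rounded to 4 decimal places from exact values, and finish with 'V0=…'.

(0,0): Delta=1.7311 Bond=-95.8505
(1,0): Delta=0.0000 Bond=0.0000
(1,1): Delta=1.8904 Bond=-120.3704
V0=63.4088

Under the risk-neutral measure, an up-move has probability p* = (R−d)/(u−d) = 0.8600 and values discount at R = 1.08.
At expiry t=2: V(2,0)=0.0000, V(2,1)=0.0000, V(2,2)=100.0000
  t=1,j=0: stock 59.8000 → up 68.7700 (V=0.0000), down 38.8700 (V=0.0000). Price 0.0000; hedge Δ=0.0000, bond B=0.0000.
  t=1,j=1: stock 105.8000 → up 121.6700 (V=100.0000), down 68.7700 (V=0.0000). Price 79.6296; hedge Δ=1.8904, bond B=-120.3704.
  t=0,j=0: stock 92.0000 → up 105.8000 (V=79.6296), down 59.8000 (V=0.0000). Price 63.4088; hedge Δ=1.7311, bond B=-95.8505.
Check: Δ(0,0)·S0 + B(0,0) = 63.4088 = V0.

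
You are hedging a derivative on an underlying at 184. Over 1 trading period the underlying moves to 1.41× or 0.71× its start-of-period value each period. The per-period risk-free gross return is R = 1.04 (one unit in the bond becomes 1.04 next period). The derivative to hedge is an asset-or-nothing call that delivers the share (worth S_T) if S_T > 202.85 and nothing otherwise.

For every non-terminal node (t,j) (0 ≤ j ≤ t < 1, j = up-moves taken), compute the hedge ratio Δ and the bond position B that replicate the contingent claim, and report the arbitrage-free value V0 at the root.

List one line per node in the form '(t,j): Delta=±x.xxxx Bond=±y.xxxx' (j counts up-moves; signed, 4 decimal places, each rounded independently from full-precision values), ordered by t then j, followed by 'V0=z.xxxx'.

(0,0): Delta=2.0143 Bond=-253.0253
V0=117.6033

Since d<R<u, set p* = (R−d)/(u−d) = 0.4714; price each node as the discounted p*-expectation of its children.
At expiry t=1: V(1,0)=0.0000, V(1,1)=259.4400
(0,0): S=184.0000. Δ = (V_up−V_dn)/(S_up−S_dn) = (259.4400−0.0000)/(259.4400−130.6400) = 2.0143. V = [p*·259.4400 + (1−p*)·0.0000]/1.04 = 117.6033. B = V − Δ·S = -253.0253.
The time-0 hedge costs 117.6033, which is the no-arbitrage price.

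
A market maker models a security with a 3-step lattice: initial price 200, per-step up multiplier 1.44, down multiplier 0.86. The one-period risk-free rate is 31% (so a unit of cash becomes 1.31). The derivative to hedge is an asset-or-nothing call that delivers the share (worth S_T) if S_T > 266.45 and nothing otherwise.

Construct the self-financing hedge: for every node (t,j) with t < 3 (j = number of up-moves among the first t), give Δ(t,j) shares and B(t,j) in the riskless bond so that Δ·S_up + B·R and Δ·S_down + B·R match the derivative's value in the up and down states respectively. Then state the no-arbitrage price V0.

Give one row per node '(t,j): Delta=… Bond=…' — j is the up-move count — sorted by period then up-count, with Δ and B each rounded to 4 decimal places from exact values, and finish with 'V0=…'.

(0,0): Delta=1.3505 Bond=-81.8163
(1,0): Delta=2.1174 Bond=-239.0924
(1,1): Delta=1.2182 Bond=-69.0711
(2,0): Delta=0.0000 Bond=0.0000
(2,1): Delta=2.4828 Bond=-403.6943
(2,2): Delta=1.0000 Bond=0.0000
V0=188.2835

The replicating-portfolio and risk-neutral prices coincide; use p* = (1.31−0.86)/(1.44−0.86) = 0.7759 for the latter.
At expiry t=3: V(3,0)=0.0000, V(3,1)=0.0000, V(3,2)=356.6592, V(3,3)=597.1968
  t=2,j=0: stock 147.9200 → up 213.0048 (V=0.0000), down 127.2112 (V=0.0000). Price 0.0000; hedge Δ=0.0000, bond B=0.0000.
  t=2,j=1: stock 247.6800 → up 356.6592 (V=356.6592), down 213.0048 (V=0.0000). Price 211.2354; hedge Δ=2.4828, bond B=-403.6943.
  t=2,j=2: stock 414.7200 → up 597.1968 (V=597.1968), down 356.6592 (V=356.6592). Price 414.7200; hedge Δ=1.0000, bond B=0.0000.
  t=1,j=0: stock 172.0000 → up 247.6800 (V=211.2354), down 147.9200 (V=0.0000). Price 125.1065; hedge Δ=2.1174, bond B=-239.0924.
  t=1,j=1: stock 288.0000 → up 414.7200 (V=414.7200), down 247.6800 (V=211.2354). Price 281.7644; hedge Δ=1.2182, bond B=-69.0711.
  t=0,j=0: stock 200.0000 → up 288.0000 (V=281.7644), down 172.0000 (V=125.1065). Price 188.2835; hedge Δ=1.3505, bond B=-81.8163.
Each (Δ,B) replicates both successor values, so the strategy is self-financing and V0 is arbitrage-free.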